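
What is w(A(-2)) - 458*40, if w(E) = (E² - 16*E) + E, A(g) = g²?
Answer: -18364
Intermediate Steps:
w(E) = E² - 15*E
w(A(-2)) - 458*40 = (-2)²*(-15 + (-2)²) - 458*40 = 4*(-15 + 4) - 18320 = 4*(-11) - 18320 = -44 - 18320 = -18364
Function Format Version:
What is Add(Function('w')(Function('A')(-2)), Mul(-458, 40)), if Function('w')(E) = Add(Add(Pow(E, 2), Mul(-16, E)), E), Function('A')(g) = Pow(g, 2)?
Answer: -18364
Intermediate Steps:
Function('w')(E) = Add(Pow(E, 2), Mul(-15, E))
Add(Function('w')(Function('A')(-2)), Mul(-458, 40)) = Add(Mul(Pow(-2, 2), Add(-15, Pow(-2, 2))), Mul(-458, 40)) = Add(Mul(4, Add(-15, 4)), -18320) = Add(Mul(4, -11), -18320) = Add(-44, -18320) = -18364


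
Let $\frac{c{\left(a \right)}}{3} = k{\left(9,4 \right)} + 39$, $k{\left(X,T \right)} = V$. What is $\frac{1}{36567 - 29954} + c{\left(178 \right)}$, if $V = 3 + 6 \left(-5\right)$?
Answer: $\frac{238069}{6613} \approx 36.0$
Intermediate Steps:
$V = -27$ ($V = 3 - 30 = -27$)
$k{\left(X,T \right)} = -27$
$c{\left(a \right)} = 36$ ($c{\left(a \right)} = 3 \left(-27 + 39\right) = 3 \cdot 12 = 36$)
$\frac{1}{36567 - 29954} + c{\left(178 \right)} = \frac{1}{36567 - 29954} + 36 = \frac{1}{6613} + 36 = \frac{238069}{6613}$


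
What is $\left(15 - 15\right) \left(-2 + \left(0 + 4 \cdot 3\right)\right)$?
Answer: $0$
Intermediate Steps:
$\left(15 - 15\right) \left(-2 + \left(0 + 4 \cdot 3\right)\right) = 0 \left(-2 + \left(0 + 12\right)\right) = 0 \left(-2 + 12\right) = 0 \cdot 10 = 0$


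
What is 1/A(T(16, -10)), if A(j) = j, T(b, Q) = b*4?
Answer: 1/64 ≈ 0.015625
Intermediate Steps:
T(b, Q) = 4*b
1/A(T(16, -10)) = 1/(4*16) = 1/64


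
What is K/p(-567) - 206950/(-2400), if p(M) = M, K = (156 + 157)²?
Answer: -785233/9072 ≈ -86.556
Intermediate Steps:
K = 97969 (K = 313² = 97969)
K/p(-567) - 206950/(-2400) = 97969/(-567) - 206950/(-2400) = 97969*(-1/567) - 206950*(-1/2400) = -97969/567 + 4139/48 = -785233/9072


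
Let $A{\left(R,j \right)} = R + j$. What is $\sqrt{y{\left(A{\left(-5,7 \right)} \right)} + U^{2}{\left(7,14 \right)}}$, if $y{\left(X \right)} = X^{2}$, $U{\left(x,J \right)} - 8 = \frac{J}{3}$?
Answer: $\frac{2 \sqrt{370}}{3} \approx 12.824$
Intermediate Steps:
$U{\left(x,J \right)} = 8 + \frac{J}{3}$
$\sqrt{y{\left(A{\left(-5,7 \right)} \right)} + U^{2}{\left(7,14 \right)}} = \sqrt{\left(-5 + 7\right)^{2} + \left(8 + \frac{1}{3} \cdot 14\right)^{2}} = \sqrt{2^{2} + \left(8 + \frac{14}{3}\right)^{2}} = \sqrt{4 + \left(\frac{38}{3}\right)^{2}} = \sqrt{4 + \frac{1444}{9}} = \sqrt{\frac{1480}{9}} = \frac{2 \sqrt{370}}{3}$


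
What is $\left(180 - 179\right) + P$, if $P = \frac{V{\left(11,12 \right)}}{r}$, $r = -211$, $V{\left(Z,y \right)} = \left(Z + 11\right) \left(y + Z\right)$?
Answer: $- \frac{295}{211} \approx -1.3981$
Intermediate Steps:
$V{\left(Z,y \right)} = \left(11 + Z\right) \left(Z + y\right)$
$P = - \frac{506}{211}$ ($P = \frac{11^{2} + 11 \cdot 11 + 11 \cdot 12 + 11 \cdot 12}{-211} = \left(121 + 121 + 132 + 132\right) \left(- \frac{1}{211}\right) = 506 \left(- \frac{1}{211}\right) = - \frac{506}{211} \approx -2.3981$)
$\left(180 - 179\right) + P = \left(180 - 179\right) - \frac{506}{211} = 1 - \frac{506}{211} = - \frac{295}{211}$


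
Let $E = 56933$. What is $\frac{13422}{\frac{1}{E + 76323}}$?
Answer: $1788562032$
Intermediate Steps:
$\frac{13422}{\frac{1}{E + 76323}} = \frac{13422}{\frac{1}{56933 + 76323}} = \frac{13422}{\frac{1}{133256}} = 13422 \frac{1}{\frac{1}{133256}} = 13422 \cdot 133256 = 1788562032$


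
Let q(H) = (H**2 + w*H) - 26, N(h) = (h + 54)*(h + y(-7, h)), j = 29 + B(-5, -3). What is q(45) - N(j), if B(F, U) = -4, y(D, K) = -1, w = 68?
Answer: 3163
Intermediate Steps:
j = 25 (j = 29 - 4 = 25)
N(h) = (-1 + h)*(54 + h) (N(h) = (h + 54)*(h - 1) = (54 + h)*(-1 + h) = (-1 + h)*(54 + h))
q(H) = -26 + H**2 + 68*H (q(H) = (H**2 + 68*H) - 26 = -26 + H**2 + 68*H)
q(45) - N(j) = (-26 + 45**2 + 68*45) - (-54 + 25**2 + 53*25) = (-26 + 2025 + 3060) - (-54 + 625 + 1325) = 5059 - 1*1896 = 5059 - 1896 = 3163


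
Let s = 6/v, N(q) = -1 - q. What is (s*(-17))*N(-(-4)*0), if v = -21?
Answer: -34/7 ≈ -4.8571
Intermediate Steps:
s = -2/7 (s = 6/(-21) = 6*(-1/21) = -2/7 ≈ -0.28571)
(s*(-17))*N(-(-4)*0) = (-2/7*(-17))*(-1 - (-4)*(-1*0)) = 34*(-1 - (-4)*0)/7 = 34*(-1 - 1*0)/7 = 34*(-1 + 0)/7 = (34/7)*(-1) = -34/7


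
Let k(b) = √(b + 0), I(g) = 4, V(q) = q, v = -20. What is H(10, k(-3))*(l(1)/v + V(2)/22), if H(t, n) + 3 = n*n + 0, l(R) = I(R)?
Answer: 36/55 ≈ 0.65455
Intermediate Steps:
k(b) = √b
l(R) = 4
H(t, n) = -3 + n² (H(t, n) = -3 + (n*n + 0) = -3 + (n² + 0) = -3 + n²)
H(10, k(-3))*(l(1)/v + V(2)/22) = (-3 + (√(-3))²)*(4/(-20) + 2/22) = (-3 + (I*√3)²)*(4*(-1/20) + 2*(1/22)) = (-3 - 3)*(-⅕ + 1/11) = -6*(-6/55) = 36/55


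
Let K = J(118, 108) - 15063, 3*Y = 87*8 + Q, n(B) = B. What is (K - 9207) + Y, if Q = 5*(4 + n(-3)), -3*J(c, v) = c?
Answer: -72227/3 ≈ -24076.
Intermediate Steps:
J(c, v) = -c/3
Q = 5 (Q = 5*(4 - 3) = 5*1 = 5)
Y = 701/3 (Y = (87*8 + 5)/3 = (696 + 5)/3 = (⅓)*701 = 701/3 ≈ 233.67)
K = -45307/3 (K = -⅓*118 - 15063 = -118/3 - 15063 = -45307/3 ≈ -15102.)
(K - 9207) + Y = (-45307/3 - 9207) + 701/3 = -72928/3 + 701/3 = -72227/3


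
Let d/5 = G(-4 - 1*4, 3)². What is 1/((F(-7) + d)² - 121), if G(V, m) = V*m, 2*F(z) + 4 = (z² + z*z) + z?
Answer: 4/34186925 ≈ 1.1700e-7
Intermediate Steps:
F(z) = -2 + z² + z/2 (F(z) = -2 + ((z² + z*z) + z)/2 = -2 + ((z² + z²) + z)/2 = -2 + (2*z² + z)/2 = -2 + (z + 2*z²)/2 = -2 + (z² + z/2) = -2 + z² + z/2)
d = 2880 (d = 5*((-4 - 1*4)*3)² = 5*((-4 - 4)*3)² = 5*(-8*3)² = 5*(-24)² = 5*576 = 2880)
1/((F(-7) + d)² - 121) = 1/(((-2 + (-7)² + (½)*(-7)) + 2880)² - 121) = 1/(((-2 + 49 - 7/2) + 2880)² - 121) = 1/((87/2 + 2880)² - 121) = 1/((5847/2)² - 121) = 1/(34187409/4 - 121) = 1/(34186925/4) = 4/34186925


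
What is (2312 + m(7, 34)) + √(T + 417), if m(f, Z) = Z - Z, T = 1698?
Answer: 2312 + 3*√235 ≈ 2358.0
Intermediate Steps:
m(f, Z) = 0
(2312 + m(7, 34)) + √(T + 417) = (2312 + 0) + √(1698 + 417) = 2312 + √2115 = 2312 + 3*√235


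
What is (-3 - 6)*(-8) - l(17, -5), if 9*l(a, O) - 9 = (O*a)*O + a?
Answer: 197/9 ≈ 21.889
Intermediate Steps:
l(a, O) = 1 + a/9 + a*O²/9 (l(a, O) = 1 + ((O*a)*O + a)/9 = 1 + (a*O² + a)/9 = 1 + (a + a*O²)/9 = 1 + (a/9 + a*O²/9) = 1 + a/9 + a*O²/9)
(-3 - 6)*(-8) - l(17, -5) = (-3 - 6)*(-8) - (1 + (⅑)*17 + (⅑)*17*(-5)²) = -9*(-8) - (1 + 17/9 + (⅑)*17*25) = 72 - (1 + 17/9 + 425/9) = 72 - 1*451/9 = 72 - 451/9 = 197/9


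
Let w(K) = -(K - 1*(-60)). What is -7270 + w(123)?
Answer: -7453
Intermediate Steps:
w(K) = -60 - K (w(K) = -(K + 60) = -(60 + K) = -60 - K)
-7270 + w(123) = -7270 + (-60 - 1*123) = -7270 + (-60 - 123) = -7270 - 183 = -7453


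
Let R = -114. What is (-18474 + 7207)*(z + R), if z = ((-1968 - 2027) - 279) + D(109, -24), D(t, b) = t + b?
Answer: 48481901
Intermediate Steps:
D(t, b) = b + t
z = -4189 (z = ((-1968 - 2027) - 279) + (-24 + 109) = (-3995 - 279) + 85 = -4274 + 85 = -4189)
(-18474 + 7207)*(z + R) = (-18474 + 7207)*(-4189 - 114) = -11267*(-4303) = 48481901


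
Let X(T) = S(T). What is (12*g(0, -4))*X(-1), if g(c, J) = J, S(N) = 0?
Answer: 0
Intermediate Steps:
X(T) = 0
(12*g(0, -4))*X(-1) = (12*(-4))*0 = -48*0 = 0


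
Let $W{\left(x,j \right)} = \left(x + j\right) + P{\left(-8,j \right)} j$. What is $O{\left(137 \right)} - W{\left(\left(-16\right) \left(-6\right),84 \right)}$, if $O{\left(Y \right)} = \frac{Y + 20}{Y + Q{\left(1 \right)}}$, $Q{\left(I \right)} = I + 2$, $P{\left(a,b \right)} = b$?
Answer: $- \frac{1012883}{140} \approx -7234.9$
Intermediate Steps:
$Q{\left(I \right)} = 2 + I$
$O{\left(Y \right)} = \frac{20 + Y}{3 + Y}$ ($O{\left(Y \right)} = \frac{Y + 20}{Y + \left(2 + 1\right)} = \frac{20 + Y}{Y + 3} = \frac{20 + Y}{3 + Y}$)
$W{\left(x,j \right)} = j + x + j^{2}$ ($W{\left(x,j \right)} = \left(x + j\right) + j j = \left(j + x\right) + j^{2} = j + x + j^{2}$)
$O{\left(137 \right)} - W{\left(\left(-16\right) \left(-6\right),84 \right)} = \frac{20 + 137}{3 + 137} - \left(84 - -96 + 84^{2}\right) = \frac{1}{140} \cdot 157 - \left(84 + 96 + 7056\right) = \frac{1}{140} \cdot 157 - 7236 = \frac{157}{140} - 7236 = - \frac{1012883}{140}$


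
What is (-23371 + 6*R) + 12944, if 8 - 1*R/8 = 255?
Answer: -22283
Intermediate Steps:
R = -1976 (R = 64 - 8*255 = 64 - 2040 = -1976)
(-23371 + 6*R) + 12944 = (-23371 + 6*(-1976)) + 12944 = (-23371 - 11856) + 12944 = -35227 + 12944 = -22283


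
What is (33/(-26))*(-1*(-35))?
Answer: -1155/26 ≈ -44.423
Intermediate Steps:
(33/(-26))*(-1*(-35)) = (33*(-1/26))*35 = -33/26*35 = -1155/26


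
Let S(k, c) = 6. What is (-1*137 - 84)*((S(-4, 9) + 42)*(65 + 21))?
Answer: -912288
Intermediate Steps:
(-1*137 - 84)*((S(-4, 9) + 42)*(65 + 21)) = (-1*137 - 84)*((6 + 42)*(65 + 21)) = (-137 - 84)*(48*86) = -221*4128 = -912288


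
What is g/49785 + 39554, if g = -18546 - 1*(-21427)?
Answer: 1969198771/49785 ≈ 39554.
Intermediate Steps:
g = 2881 (g = -18546 + 21427 = 2881)
g/49785 + 39554 = 2881/49785 + 39554 = 1969198771/49785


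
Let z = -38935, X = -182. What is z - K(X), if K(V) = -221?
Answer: -38714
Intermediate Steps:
z - K(X) = -38935 - 1*(-221) = -38935 + 221 = -38714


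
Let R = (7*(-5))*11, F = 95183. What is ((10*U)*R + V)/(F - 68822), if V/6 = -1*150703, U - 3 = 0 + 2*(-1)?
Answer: -908068/26361 ≈ -34.447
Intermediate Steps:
U = 1 (U = 3 + (0 + 2*(-1)) = 3 + (0 - 2) = 3 - 2 = 1)
R = -385 (R = -35*11 = -385)
V = -904218 (V = 6*(-1*150703) = 6*(-150703) = -904218)
((10*U)*R + V)/(F - 68822) = ((10*1)*(-385) - 904218)/(95183 - 68822) = (10*(-385) - 904218)/26361 = (-3850 - 904218)*(1/26361) = -908068*1/26361 = -908068/26361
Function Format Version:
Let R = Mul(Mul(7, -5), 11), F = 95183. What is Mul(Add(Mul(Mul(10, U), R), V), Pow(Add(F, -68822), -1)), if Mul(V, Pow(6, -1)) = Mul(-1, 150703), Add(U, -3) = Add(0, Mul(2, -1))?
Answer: Rational(-908068, 26361) ≈ -34.447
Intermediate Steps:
U = 1 (U = Add(3, Add(0, Mul(2, -1))) = Add(3, Add(0, -2)) = Add(3, -2) = 1)
R = -385 (R = Mul(-35, 11) = -385)
V = -904218 (V = Mul(6, Mul(-1, 150703)) = Mul(6, -150703) = -904218)
Mul(Add(Mul(Mul(10, U), R), V), Pow(Add(F, -68822), -1)) = Mul(Add(Mul(Mul(10, 1), -385), -904218), Pow(Add(95183, -68822), -1)) = Mul(Add(Mul(10, -385), -904218), Pow(26361, -1)) = Mul(Add(-3850, -904218), Rational(1, 26361)) = Mul(-908068, Rational(1, 26361)) = Rational(-908068, 26361)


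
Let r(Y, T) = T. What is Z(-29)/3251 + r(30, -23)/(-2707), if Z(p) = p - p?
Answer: 23/2707 ≈ 0.0084965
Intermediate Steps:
Z(p) = 0
Z(-29)/3251 + r(30, -23)/(-2707) = 0/3251 - 23/(-2707) = 0*(1/3251) - 23*(-1/2707) = 0 + 23/2707 = 23/2707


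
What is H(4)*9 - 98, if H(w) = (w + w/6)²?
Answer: 98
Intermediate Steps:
H(w) = 49*w²/36 (H(w) = (w + w*(⅙))² = (w + w/6)² = (7*w/6)² = 49*w²/36)
H(4)*9 - 98 = ((49/36)*4²)*9 - 98 = ((49/36)*16)*9 - 98 = (196/9)*9 - 98 = 196 - 98 = 98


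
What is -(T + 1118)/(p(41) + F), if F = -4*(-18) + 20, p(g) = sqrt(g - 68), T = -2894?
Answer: 163392/8491 - 5328*I*sqrt(3)/8491 ≈ 19.243 - 1.0868*I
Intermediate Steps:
p(g) = sqrt(-68 + g)
F = 92 (F = 72 + 20 = 92)
-(T + 1118)/(p(41) + F) = -(-2894 + 1118)/(sqrt(-68 + 41) + 92) = -(-1776)/(sqrt(-27) + 92) = -(-1776)/(3*I*sqrt(3) + 92) = -(-1776)/(92 + 3*I*sqrt(3)) = 1776/(92 + 3*I*sqrt(3))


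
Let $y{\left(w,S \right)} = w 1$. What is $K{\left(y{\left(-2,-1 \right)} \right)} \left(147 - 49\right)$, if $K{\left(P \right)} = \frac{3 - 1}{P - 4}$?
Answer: $- \frac{98}{3} \approx -32.667$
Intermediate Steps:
$y{\left(w,S \right)} = w$
$K{\left(P \right)} = \frac{2}{-4 + P}$
$K{\left(y{\left(-2,-1 \right)} \right)} \left(147 - 49\right) = \frac{2}{-4 - 2} \left(147 - 49\right) = \frac{2}{-6} \cdot 98 = 2 \left(- \frac{1}{6}\right) 98 = \left(- \frac{1}{3}\right) 98 = - \frac{98}{3}$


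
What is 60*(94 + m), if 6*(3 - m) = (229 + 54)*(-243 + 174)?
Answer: 201090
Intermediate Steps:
m = 6515/2 (m = 3 - (229 + 54)*(-243 + 174)/6 = 3 - 283*(-69)/6 = 3 - ⅙*(-19527) = 3 + 6509/2 = 6515/2 ≈ 3257.5)
60*(94 + m) = 60*(94 + 6515/2) = 60*(6703/2) = 201090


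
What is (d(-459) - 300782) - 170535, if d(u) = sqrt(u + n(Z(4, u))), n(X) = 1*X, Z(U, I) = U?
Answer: -471317 + I*sqrt(455) ≈ -4.7132e+5 + 21.331*I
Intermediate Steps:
n(X) = X
d(u) = sqrt(4 + u) (d(u) = sqrt(u + 4) = sqrt(4 + u))
(d(-459) - 300782) - 170535 = (sqrt(4 - 459) - 300782) - 170535 = (sqrt(-455) - 300782) - 170535 = (I*sqrt(455) - 300782) - 170535 = (-300782 + I*sqrt(455)) - 170535 = -471317 + I*sqrt(455)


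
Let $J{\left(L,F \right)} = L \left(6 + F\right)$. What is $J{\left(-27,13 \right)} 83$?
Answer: $-42579$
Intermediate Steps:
$J{\left(-27,13 \right)} 83 = - 27 \left(6 + 13\right) 83 = \left(-27\right) 19 \cdot 83 = \left(-513\right) 83 = -42579$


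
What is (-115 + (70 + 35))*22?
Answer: -220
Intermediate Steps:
(-115 + (70 + 35))*22 = (-115 + 105)*22 = -10*22 = -220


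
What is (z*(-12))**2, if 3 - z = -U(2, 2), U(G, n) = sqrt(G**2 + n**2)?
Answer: 2448 + 1728*sqrt(2) ≈ 4891.8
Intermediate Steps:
z = 3 + 2*sqrt(2) (z = 3 - (-1)*sqrt(2**2 + 2**2) = 3 - (-1)*sqrt(4 + 4) = 3 - (-1)*sqrt(8) = 3 - (-1)*2*sqrt(2) = 3 - (-2)*sqrt(2) = 3 + 2*sqrt(2) ≈ 5.8284)
(z*(-12))**2 = ((3 + 2*sqrt(2))*(-12))**2 = (-36 - 24*sqrt(2))**2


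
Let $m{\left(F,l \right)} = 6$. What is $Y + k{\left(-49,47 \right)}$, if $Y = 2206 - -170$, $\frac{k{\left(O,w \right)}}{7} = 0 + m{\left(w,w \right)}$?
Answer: $2418$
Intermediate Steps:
$k{\left(O,w \right)} = 42$ ($k{\left(O,w \right)} = 7 \left(0 + 6\right) = 7 \cdot 6 = 42$)
$Y = 2376$ ($Y = 2206 + 170 = 2376$)
$Y + k{\left(-49,47 \right)} = 2376 + 42 = 2418$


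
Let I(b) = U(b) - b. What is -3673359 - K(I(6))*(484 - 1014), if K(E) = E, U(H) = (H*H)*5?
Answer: -3581139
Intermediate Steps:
U(H) = 5*H² (U(H) = H²*5 = 5*H²)
I(b) = -b + 5*b² (I(b) = 5*b² - b = -b + 5*b²)
-3673359 - K(I(6))*(484 - 1014) = -3673359 - 6*(-1 + 5*6)*(484 - 1014) = -3673359 - 6*(-1 + 30)*(-530) = -3673359 - 6*29*(-530) = -3673359 - 174*(-530) = -3673359 - 1*(-92220) = -3673359 + 92220 = -3581139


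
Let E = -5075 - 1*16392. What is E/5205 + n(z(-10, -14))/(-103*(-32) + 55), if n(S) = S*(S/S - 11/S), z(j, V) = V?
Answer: -8007338/1937995 ≈ -4.1318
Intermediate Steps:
E = -21467 (E = -5075 - 16392 = -21467)
n(S) = S*(1 - 11/S)
E/5205 + n(z(-10, -14))/(-103*(-32) + 55) = -21467/5205 + (-11 - 14)/(-103*(-32) + 55) = -21467*1/5205 - 25/(3296 + 55) = -21467/5205 - 25/3351 = -8007338/1937995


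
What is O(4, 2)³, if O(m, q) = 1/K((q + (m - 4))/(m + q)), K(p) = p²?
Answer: 729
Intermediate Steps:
O(m, q) = (m + q)²/(-4 + m + q)² (O(m, q) = 1/(((q + (m - 4))/(m + q))²) = 1/(((q + (-4 + m))/(m + q))²) = 1/(((-4 + m + q)/(m + q))²) = 1/((-4 + m + q)²/(m + q)²) = (m + q)²/(-4 + m + q)²)
O(4, 2)³ = ((4 + 2)²/(-4 + 4 + 2)²)³ = (6²/2²)³ = (36*(¼))³ = 9³ = 729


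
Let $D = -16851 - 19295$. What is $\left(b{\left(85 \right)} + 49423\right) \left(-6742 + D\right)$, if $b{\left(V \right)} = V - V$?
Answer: $-2119653624$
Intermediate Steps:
$D = -36146$
$b{\left(V \right)} = 0$
$\left(b{\left(85 \right)} + 49423\right) \left(-6742 + D\right) = \left(0 + 49423\right) \left(-6742 - 36146\right) = 49423 \left(-42888\right) = -2119653624$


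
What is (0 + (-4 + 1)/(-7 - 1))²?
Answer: 9/64 ≈ 0.14063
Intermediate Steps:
(0 + (-4 + 1)/(-7 - 1))² = (0 - 3/(-8))² = (0 - 3*(-⅛))² = (0 + 3/8)² = (3/8)² = 9/64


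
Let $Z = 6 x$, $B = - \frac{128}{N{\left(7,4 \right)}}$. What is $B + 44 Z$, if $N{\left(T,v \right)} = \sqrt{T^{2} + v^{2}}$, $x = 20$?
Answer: $5280 - \frac{128 \sqrt{65}}{65} \approx 5264.1$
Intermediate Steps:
$B = - \frac{128 \sqrt{65}}{65}$ ($B = - \frac{128}{\sqrt{7^{2} + 4^{2}}} = - \frac{128}{\sqrt{49 + 16}} = - \frac{128}{\sqrt{65}} = - 128 \frac{\sqrt{65}}{65} = - \frac{128 \sqrt{65}}{65} \approx -15.876$)
$Z = 120$ ($Z = 6 \cdot 20 = 120$)
$B + 44 Z = - \frac{128 \sqrt{65}}{65} + 44 \cdot 120 = - \frac{128 \sqrt{65}}{65} + 5280 = 5280 - \frac{128 \sqrt{65}}{65}$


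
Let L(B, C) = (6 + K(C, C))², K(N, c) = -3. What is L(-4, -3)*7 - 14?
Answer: 49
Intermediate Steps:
L(B, C) = 9 (L(B, C) = (6 - 3)² = 3² = 9)
L(-4, -3)*7 - 14 = 9*7 - 14 = 63 - 14 = 49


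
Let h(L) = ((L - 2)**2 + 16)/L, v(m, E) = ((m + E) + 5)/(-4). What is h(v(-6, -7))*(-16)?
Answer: -128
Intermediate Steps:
v(m, E) = -5/4 - E/4 - m/4 (v(m, E) = ((E + m) + 5)*(-1/4) = (5 + E + m)*(-1/4) = -5/4 - E/4 - m/4)
h(L) = (16 + (-2 + L)**2)/L (h(L) = ((-2 + L)**2 + 16)/L = (16 + (-2 + L)**2)/L)
h(v(-6, -7))*(-16) = ((16 + (-2 + (-5/4 - 1/4*(-7) - 1/4*(-6)))**2)/(-5/4 - 1/4*(-7) - 1/4*(-6)))*(-16) = ((16 + (-2 + (-5/4 + 7/4 + 3/2))**2)/(-5/4 + 7/4 + 3/2))*(-16) = ((16 + (-2 + 2)**2)/2)*(-16) = ((16 + 0**2)/2)*(-16) = ((16 + 0)/2)*(-16) = ((1/2)*16)*(-16) = 8*(-16) = -128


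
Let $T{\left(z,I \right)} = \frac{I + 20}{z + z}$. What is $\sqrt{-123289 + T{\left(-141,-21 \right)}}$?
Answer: $\frac{i \sqrt{9804434154}}{282} \approx 351.13 i$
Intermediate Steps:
$T{\left(z,I \right)} = \frac{20 + I}{2 z}$
$\sqrt{-123289 + T{\left(-141,-21 \right)}} = \sqrt{-123289 + \frac{20 - 21}{2 \left(-141\right)}} = \sqrt{-123289 + \frac{1}{2} \left(- \frac{1}{141}\right) \left(-1\right)} = \sqrt{-123289 + \frac{1}{282}} = \sqrt{- \frac{34767497}{282}} = \frac{i \sqrt{9804434154}}{282}$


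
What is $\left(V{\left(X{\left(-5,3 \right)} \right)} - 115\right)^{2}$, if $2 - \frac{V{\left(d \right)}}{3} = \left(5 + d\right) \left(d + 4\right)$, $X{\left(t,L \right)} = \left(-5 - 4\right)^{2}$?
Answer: $485717521$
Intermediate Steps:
$X{\left(t,L \right)} = 81$ ($X{\left(t,L \right)} = \left(-9\right)^{2} = 81$)
$V{\left(d \right)} = 6 - 3 \left(4 + d\right) \left(5 + d\right)$ ($V{\left(d \right)} = 6 - 3 \left(5 + d\right) \left(d + 4\right) = 6 - 3 \left(5 + d\right) \left(4 + d\right) = 6 - 3 \left(4 + d\right) \left(5 + d\right)$)
$\left(V{\left(X{\left(-5,3 \right)} \right)} - 115\right)^{2} = \left(\left(-54 - 2187 - 3 \cdot 81^{2}\right) - 115\right)^{2} = \left(\left(-54 - 2187 - 19683\right) - 115\right)^{2} = \left(-21924 - 115\right)^{2} = \left(-22039\right)^{2} = 485717521$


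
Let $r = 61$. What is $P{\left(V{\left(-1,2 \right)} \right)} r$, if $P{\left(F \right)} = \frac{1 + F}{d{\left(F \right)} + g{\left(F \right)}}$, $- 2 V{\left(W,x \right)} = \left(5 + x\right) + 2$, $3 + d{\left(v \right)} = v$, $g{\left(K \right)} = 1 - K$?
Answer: $\frac{427}{4} \approx 106.75$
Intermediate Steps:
$d{\left(v \right)} = -3 + v$
$V{\left(W,x \right)} = - \frac{7}{2} - \frac{x}{2}$ ($V{\left(W,x \right)} = - \frac{\left(5 + x\right) + 2}{2} = - \frac{7 + x}{2} = - \frac{7}{2} - \frac{x}{2}$)
$P{\left(F \right)} = - \frac{1}{2} - \frac{F}{2}$ ($P{\left(F \right)} = \frac{1 + F}{\left(-3 + F\right) - \left(-1 + F\right)} = \frac{1 + F}{-2} = \left(1 + F\right) \left(- \frac{1}{2}\right) = - \frac{1}{2} - \frac{F}{2}$)
$P{\left(V{\left(-1,2 \right)} \right)} r = \left(- \frac{1}{2} - \frac{- \frac{7}{2} - 1}{2}\right) 61 = \left(- \frac{1}{2} - - \frac{9}{4}\right) 61 = \left(- \frac{1}{2} + \frac{9}{4}\right) 61 = \frac{7}{4} \cdot 61 = \frac{427}{4}$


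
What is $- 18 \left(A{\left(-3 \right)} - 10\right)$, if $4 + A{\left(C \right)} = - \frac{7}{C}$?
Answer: $210$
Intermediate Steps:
$A{\left(C \right)} = -4 - \frac{7}{C}$
$- 18 \left(A{\left(-3 \right)} - 10\right) = - 18 \left(\left(-4 - \frac{7}{-3}\right) - 10\right) = - 18 \left(\left(-4 - - \frac{7}{3}\right) - 10\right) = - 18 \left(\left(-4 + \frac{7}{3}\right) - 10\right) = - 18 \left(- \frac{5}{3} - 10\right) = \left(-18\right) \left(- \frac{35}{3}\right) = 210$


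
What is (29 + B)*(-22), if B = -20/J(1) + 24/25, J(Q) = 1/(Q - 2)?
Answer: -27478/25 ≈ -1099.1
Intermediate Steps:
J(Q) = 1/(-2 + Q)
B = 524/25 (B = -20/(1/(-2 + 1)) + 24/25 = -20/(1/(-1)) + 24*(1/25) = -20/(-1) + 24/25 = -20*(-1) + 24/25 = 20 + 24/25 = 524/25 ≈ 20.960)
(29 + B)*(-22) = (29 + 524/25)*(-22) = (1249/25)*(-22) = -27478/25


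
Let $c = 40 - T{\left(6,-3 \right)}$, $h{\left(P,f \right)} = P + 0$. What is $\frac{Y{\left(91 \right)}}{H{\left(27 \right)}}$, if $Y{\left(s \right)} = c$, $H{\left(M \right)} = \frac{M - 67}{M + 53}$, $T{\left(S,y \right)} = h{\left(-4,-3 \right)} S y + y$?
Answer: $58$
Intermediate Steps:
$h{\left(P,f \right)} = P$
$T{\left(S,y \right)} = y - 4 S y$ ($T{\left(S,y \right)} = - 4 S y + y = y - 4 S y$)
$H{\left(M \right)} = \frac{-67 + M}{53 + M}$
$c = -29$ ($c = 40 - - 3 \left(1 - 24\right) = 40 - \left(-3\right) \left(-23\right) = 40 - 69 = -29$)
$Y{\left(s \right)} = -29$
$\frac{Y{\left(91 \right)}}{H{\left(27 \right)}} = - \frac{29}{\frac{1}{53 + 27} \left(-67 + 27\right)} = - \frac{29}{\frac{1}{80} \left(-40\right)} = - \frac{29}{- \frac{1}{2}} = \left(-29\right) \left(-2\right) = 58$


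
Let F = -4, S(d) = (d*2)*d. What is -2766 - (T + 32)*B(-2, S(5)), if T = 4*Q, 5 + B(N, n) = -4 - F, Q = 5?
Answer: -2506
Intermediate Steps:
S(d) = 2*d² (S(d) = (2*d)*d = 2*d²)
B(N, n) = -5 (B(N, n) = -5 + (-4 - 1*(-4)) = -5 + (-4 + 4) = -5 + 0 = -5)
T = 20 (T = 4*5 = 20)
-2766 - (T + 32)*B(-2, S(5)) = -2766 - (20 + 32)*(-5) = -2766 - 52*(-5) = -2766 - 1*(-260) = -2766 + 260 = -2506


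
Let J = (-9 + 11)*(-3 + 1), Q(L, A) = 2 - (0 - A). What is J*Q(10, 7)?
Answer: -36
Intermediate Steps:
Q(L, A) = 2 + A (Q(L, A) = 2 - (-1)*A = 2 + A)
J = -4 (J = 2*(-2) = -4)
J*Q(10, 7) = -4*(2 + 7) = -4*9 = -36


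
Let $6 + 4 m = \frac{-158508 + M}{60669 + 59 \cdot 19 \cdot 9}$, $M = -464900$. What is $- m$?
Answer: $\frac{261989}{70758} \approx 3.7026$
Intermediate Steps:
$m = - \frac{261989}{70758}$ ($m = - \frac{3}{2} + \frac{\left(-158508 - 464900\right) \frac{1}{60669 + 59 \cdot 19 \cdot 9}}{4} = - \frac{3}{2} + \frac{\left(-623408\right) \frac{1}{60669 + 1121 \cdot 9}}{4} = - \frac{3}{2} + \frac{\left(-623408\right) \frac{1}{60669 + 10089}}{4} = - \frac{3}{2} + \frac{\left(-623408\right) \frac{1}{70758}}{4} = - \frac{3}{2} + \frac{1}{4} \left(- \frac{311704}{35379}\right) = - \frac{3}{2} - \frac{77926}{35379} = - \frac{261989}{70758} \approx -3.7026$)
$- m = \left(-1\right) \left(- \frac{261989}{70758}\right) = \frac{261989}{70758}$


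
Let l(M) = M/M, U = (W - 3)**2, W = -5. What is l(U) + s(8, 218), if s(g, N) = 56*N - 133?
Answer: 12076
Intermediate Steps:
U = 64 (U = (-5 - 3)**2 = (-8)**2 = 64)
s(g, N) = -133 + 56*N
l(M) = 1
l(U) + s(8, 218) = 1 + (-133 + 56*218) = 1 + (-133 + 12208) = 1 + 12075 = 12076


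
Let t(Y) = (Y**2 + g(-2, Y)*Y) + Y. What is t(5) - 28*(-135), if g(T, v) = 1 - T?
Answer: 3825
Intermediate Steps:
t(Y) = Y**2 + 4*Y (t(Y) = (Y**2 + (1 - 1*(-2))*Y) + Y = (Y**2 + (1 + 2)*Y) + Y = (Y**2 + 3*Y) + Y = Y**2 + 4*Y)
t(5) - 28*(-135) = 5*(4 + 5) - 28*(-135) = 5*9 + 3780 = 45 + 3780 = 3825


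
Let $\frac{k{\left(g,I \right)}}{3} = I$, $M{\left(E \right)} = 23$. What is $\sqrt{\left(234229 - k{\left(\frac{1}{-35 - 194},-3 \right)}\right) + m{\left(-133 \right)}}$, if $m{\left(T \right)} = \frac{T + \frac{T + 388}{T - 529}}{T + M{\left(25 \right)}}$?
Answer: $\frac{\sqrt{310528136687505}}{36410} \approx 483.98$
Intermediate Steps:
$k{\left(g,I \right)} = 3 I$
$m{\left(T \right)} = \frac{T + \frac{388 + T}{-529 + T}}{23 + T}$ ($m{\left(T \right)} = \frac{T + \frac{T + 388}{T - 529}}{T + 23} = \frac{T + \frac{388 + T}{-529 + T}}{23 + T}$)
$\sqrt{\left(234229 - k{\left(\frac{1}{-35 - 194},-3 \right)}\right) + m{\left(-133 \right)}} = \sqrt{\left(234229 - 3 \left(-3\right)\right) + \frac{388 + \left(-133\right)^{2} - -70224}{-12167 + \left(-133\right)^{2} - -67298}} = \sqrt{\left(234229 - -9\right) + \frac{388 + 17689 + 70224}{-12167 + 17689 + 67298}} = \sqrt{\left(234229 + 9\right) + \frac{1}{72820} \cdot 88301} = \sqrt{234238 + \frac{1}{72820} \cdot 88301} = \sqrt{234238 + \frac{88301}{72820}} = \sqrt{\frac{17057299461}{72820}} = \frac{\sqrt{310528136687505}}{36410}$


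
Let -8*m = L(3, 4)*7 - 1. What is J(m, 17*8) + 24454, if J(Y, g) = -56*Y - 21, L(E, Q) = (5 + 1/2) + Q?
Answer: 49783/2 ≈ 24892.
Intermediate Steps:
L(E, Q) = 11/2 + Q (L(E, Q) = (5 + ½) + Q = 11/2 + Q)
m = -131/16 (m = -((11/2 + 4)*7 - 1)/8 = -((19/2)*7 - 1)/8 = -(133/2 - 1)/8 = -⅛*131/2 = -131/16 ≈ -8.1875)
J(Y, g) = -21 - 56*Y
J(m, 17*8) + 24454 = (-21 - 56*(-131/16)) + 24454 = (-21 + 917/2) + 24454 = 875/2 + 24454 = 49783/2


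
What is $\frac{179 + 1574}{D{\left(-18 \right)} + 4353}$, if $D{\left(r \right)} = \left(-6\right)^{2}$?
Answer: $\frac{1753}{4389} \approx 0.39941$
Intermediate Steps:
$D{\left(r \right)} = 36$
$\frac{179 + 1574}{D{\left(-18 \right)} + 4353} = \frac{179 + 1574}{36 + 4353} = \frac{1753}{4389}$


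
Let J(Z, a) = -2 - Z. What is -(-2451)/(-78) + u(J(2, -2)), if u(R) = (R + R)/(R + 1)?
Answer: -2243/78 ≈ -28.756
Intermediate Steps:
u(R) = 2*R/(1 + R) (u(R) = (2*R)/(1 + R) = 2*R/(1 + R))
-(-2451)/(-78) + u(J(2, -2)) = -(-2451)/(-78) + 2*(-2 - 1*2)/(1 + (-2 - 1*2)) = -(-2451)*(-1)/78 + 2*(-2 - 2)/(1 + (-2 - 2)) = -19*43/26 + 2*(-4)/(1 - 4) = -817/26 + 2*(-4)/(-3) = -817/26 + 2*(-4)*(-⅓) = -817/26 + 8/3 = -2243/78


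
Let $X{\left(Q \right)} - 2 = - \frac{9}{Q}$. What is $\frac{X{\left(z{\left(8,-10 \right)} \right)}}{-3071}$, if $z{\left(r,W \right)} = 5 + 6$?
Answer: $- \frac{13}{33781} \approx -0.00038483$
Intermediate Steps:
$z{\left(r,W \right)} = 11$
$X{\left(Q \right)} = 2 - \frac{9}{Q}$
$\frac{X{\left(z{\left(8,-10 \right)} \right)}}{-3071} = \frac{2 - \frac{9}{11}}{-3071} = \left(2 - \frac{9}{11}\right) \left(- \frac{1}{3071}\right) = \frac{13}{11} \left(- \frac{1}{3071}\right) = - \frac{13}{33781}$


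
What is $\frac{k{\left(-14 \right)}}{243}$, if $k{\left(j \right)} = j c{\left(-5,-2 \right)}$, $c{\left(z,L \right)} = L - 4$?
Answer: $\frac{28}{81} \approx 0.34568$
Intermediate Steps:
$c{\left(z,L \right)} = -4 + L$
$k{\left(j \right)} = - 6 j$ ($k{\left(j \right)} = j \left(-4 - 2\right) = j \left(-6\right) = - 6 j$)
$\frac{k{\left(-14 \right)}}{243} = \frac{\left(-6\right) \left(-14\right)}{243} = 84 \cdot \frac{1}{243} = \frac{28}{81}$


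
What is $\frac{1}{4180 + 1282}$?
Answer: $\frac{1}{5462} \approx 0.00018308$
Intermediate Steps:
$\frac{1}{4180 + 1282} = \frac{1}{5462}$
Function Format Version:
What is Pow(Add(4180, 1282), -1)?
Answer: Rational(1, 5462) ≈ 0.00018308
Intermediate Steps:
Pow(Add(4180, 1282), -1) = Pow(5462, -1) = Rational(1, 5462)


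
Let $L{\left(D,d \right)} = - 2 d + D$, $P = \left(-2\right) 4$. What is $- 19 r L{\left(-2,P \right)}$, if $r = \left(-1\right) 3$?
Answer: $798$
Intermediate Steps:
$P = -8$
$L{\left(D,d \right)} = D - 2 d$
$r = -3$
$- 19 r L{\left(-2,P \right)} = \left(-19\right) \left(-3\right) \left(-2 - -16\right) = 57 \left(-2 + 16\right) = 57 \cdot 14 = 798$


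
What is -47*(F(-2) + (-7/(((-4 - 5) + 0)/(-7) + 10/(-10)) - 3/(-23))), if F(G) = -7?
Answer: 67821/46 ≈ 1474.4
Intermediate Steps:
-47*(F(-2) + (-7/(((-4 - 5) + 0)/(-7) + 10/(-10)) - 3/(-23))) = -47*(-7 + (-7/(((-4 - 5) + 0)/(-7) + 10/(-10)) - 3/(-23))) = -47*(-7 + (-7/((-9 + 0)*(-1/7) + 10*(-1/10)) - 3*(-1/23))) = -47*(-7 + (-7/(-9*(-1/7) - 1) + 3/23)) = -47*(-7 + (-7/(9/7 - 1) + 3/23)) = -47*(-7 + (-7/2/7 + 3/23)) = -47*(-7 + (-7*7/2 + 3/23)) = -47*(-7 + (-49/2 + 3/23)) = -47*(-7 - 1121/46) = -47*(-1443/46) = 67821/46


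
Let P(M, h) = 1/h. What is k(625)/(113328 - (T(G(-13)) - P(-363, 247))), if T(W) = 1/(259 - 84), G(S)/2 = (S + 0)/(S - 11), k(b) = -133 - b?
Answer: -16382275/2449301364 ≈ -0.0066886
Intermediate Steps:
G(S) = 2*S/(-11 + S) (G(S) = 2*((S + 0)/(S - 11)) = 2*(S/(-11 + S)) = 2*S/(-11 + S))
T(W) = 1/175
k(625)/(113328 - (T(G(-13)) - P(-363, 247))) = (-133 - 1*625)/(113328 - (1/175 - 1/247)) = (-133 - 625)/(113328 - (1/175 - 1*1/247)) = -758/(113328 - (1/175 - 1/247)) = -758/(113328 - 1*72/43225) = -758/(113328 - 72/43225) = -758/4898602728/43225 = -758*43225/4898602728 = -16382275/2449301364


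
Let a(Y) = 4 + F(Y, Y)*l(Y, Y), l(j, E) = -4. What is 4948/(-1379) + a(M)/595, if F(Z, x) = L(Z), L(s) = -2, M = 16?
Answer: -418216/117215 ≈ -3.5679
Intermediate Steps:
F(Z, x) = -2
a(Y) = 12 (a(Y) = 4 - 2*(-4) = 4 + 8 = 12)
4948/(-1379) + a(M)/595 = 4948/(-1379) + 12/595 = 4948*(-1/1379) + 12*(1/595) = -4948/1379 + 12/595 = -418216/117215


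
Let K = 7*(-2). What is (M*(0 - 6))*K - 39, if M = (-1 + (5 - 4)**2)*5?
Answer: -39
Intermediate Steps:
M = 0 (M = (-1 + 1**2)*5 = (-1 + 1)*5 = 0*5 = 0)
K = -14
(M*(0 - 6))*K - 39 = (0*(0 - 6))*(-14) - 39 = (0*(-6))*(-14) - 39 = 0*(-14) - 39 = 0 - 39 = -39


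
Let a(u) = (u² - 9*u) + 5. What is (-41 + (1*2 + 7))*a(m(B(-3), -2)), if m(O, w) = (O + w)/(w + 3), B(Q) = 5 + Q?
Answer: -160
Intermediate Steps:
m(O, w) = (O + w)/(3 + w)
a(u) = 5 + u² - 9*u
(-41 + (1*2 + 7))*a(m(B(-3), -2)) = (-41 + (1*2 + 7))*(5 + (((5 - 3) - 2)/(3 - 2))² - 9*((5 - 3) - 2)/(3 - 2)) = (-41 + (2 + 7))*(5 + ((2 - 2)/1)² - 9*(2 - 2)/1) = (-41 + 9)*(5 + (1*0)² - 9*0) = -32*(5 + 0² - 9*0) = -32*(5 + 0 + 0) = -32*5 = -160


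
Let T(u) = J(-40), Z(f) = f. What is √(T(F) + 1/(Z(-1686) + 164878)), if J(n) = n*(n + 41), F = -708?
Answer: I*√266316247842/81596 ≈ 6.3246*I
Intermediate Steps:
J(n) = n*(41 + n)
T(u) = -40 (T(u) = -40*(41 - 40) = -40*1 = -40)
√(T(F) + 1/(Z(-1686) + 164878)) = √(-40 + 1/(-1686 + 164878)) = √(-40 + 1/163192) = √(-6527679/163192) = I*√266316247842/81596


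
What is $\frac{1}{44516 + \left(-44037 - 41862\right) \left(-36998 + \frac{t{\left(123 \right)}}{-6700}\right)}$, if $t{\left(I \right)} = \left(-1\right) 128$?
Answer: $\frac{1675}{5323374578882} \approx 3.1465 \cdot 10^{-10}$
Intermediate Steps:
$t{\left(I \right)} = -128$
$\frac{1}{44516 + \left(-44037 - 41862\right) \left(-36998 + \frac{t{\left(123 \right)}}{-6700}\right)} = \frac{1}{44516 + \left(-44037 - 41862\right) \left(-36998 - \frac{128}{-6700}\right)} = \frac{1}{44516 - 85899 \left(-36998 - - \frac{32}{1675}\right)} = \frac{1}{44516 - 85899 \left(-36998 + \frac{32}{1675}\right)} = \frac{1}{44516 - - \frac{5323300014582}{1675}} = \frac{1}{44516 + \frac{5323300014582}{1675}} = \frac{1}{\frac{5323374578882}{1675}} = \frac{1675}{5323374578882}$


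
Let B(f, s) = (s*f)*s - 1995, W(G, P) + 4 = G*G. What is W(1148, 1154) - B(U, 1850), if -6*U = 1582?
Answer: 2711157185/3 ≈ 9.0372e+8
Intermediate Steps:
U = -791/3 (U = -⅙*1582 = -791/3 ≈ -263.67)
W(G, P) = -4 + G² (W(G, P) = -4 + G*G = -4 + G²)
B(f, s) = -1995 + f*s² (B(f, s) = (f*s)*s - 1995 = f*s² - 1995 = -1995 + f*s²)
W(1148, 1154) - B(U, 1850) = (-4 + 1148²) - (-1995 - 791/3*1850²) = (-4 + 1317904) - (-1995 - 791/3*3422500) = 1317900 - (-1995 - 2707197500/3) = 1317900 - 1*(-2707203485/3) = 1317900 + 2707203485/3 = 2711157185/3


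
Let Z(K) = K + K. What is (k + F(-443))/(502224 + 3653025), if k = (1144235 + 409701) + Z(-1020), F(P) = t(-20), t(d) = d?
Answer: 517292/1385083 ≈ 0.37347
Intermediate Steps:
Z(K) = 2*K
F(P) = -20
k = 1551896 (k = (1144235 + 409701) + 2*(-1020) = 1553936 - 2040 = 1551896)
(k + F(-443))/(502224 + 3653025) = (1551896 - 20)/(502224 + 3653025) = 1551876/4155249 = 1551876*(1/4155249) = 517292/1385083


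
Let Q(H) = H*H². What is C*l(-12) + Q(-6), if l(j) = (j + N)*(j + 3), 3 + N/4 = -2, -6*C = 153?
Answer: -7560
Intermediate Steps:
C = -51/2 (C = -⅙*153 = -51/2 ≈ -25.500)
N = -20 (N = -12 + 4*(-2) = -12 - 8 = -20)
Q(H) = H³
l(j) = (-20 + j)*(3 + j) (l(j) = (j - 20)*(j + 3) = (-20 + j)*(3 + j))
C*l(-12) + Q(-6) = -51*(-60 + (-12)² - 17*(-12))/2 + (-6)³ = -51*(-60 + 144 + 204)/2 - 216 = -51/2*288 - 216 = -7344 - 216 = -7560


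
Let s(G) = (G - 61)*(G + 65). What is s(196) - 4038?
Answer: 31197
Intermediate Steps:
s(G) = (-61 + G)*(65 + G)
s(196) - 4038 = (-3965 + 196**2 + 4*196) - 4038 = (-3965 + 38416 + 784) - 4038 = 35235 - 4038 = 31197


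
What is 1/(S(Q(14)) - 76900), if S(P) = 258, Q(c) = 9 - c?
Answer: -1/76642 ≈ -1.3048e-5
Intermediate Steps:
1/(S(Q(14)) - 76900) = 1/(258 - 76900) = 1/(-76642) = -1/76642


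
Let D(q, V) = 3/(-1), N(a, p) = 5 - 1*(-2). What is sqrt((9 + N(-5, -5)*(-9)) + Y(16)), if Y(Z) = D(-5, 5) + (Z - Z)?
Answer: I*sqrt(57) ≈ 7.5498*I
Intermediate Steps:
N(a, p) = 7 (N(a, p) = 5 + 2 = 7)
D(q, V) = -3 (D(q, V) = 3*(-1) = -3)
Y(Z) = -3 (Y(Z) = -3 + (Z - Z) = -3 + 0 = -3)
sqrt((9 + N(-5, -5)*(-9)) + Y(16)) = sqrt((9 + 7*(-9)) - 3) = sqrt((9 - 63) - 3) = sqrt(-54 - 3) = sqrt(-57) = I*sqrt(57)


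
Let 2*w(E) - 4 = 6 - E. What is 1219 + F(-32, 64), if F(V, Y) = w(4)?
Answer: 1222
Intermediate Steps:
w(E) = 5 - E/2 (w(E) = 2 + (6 - E)/2 = 2 + (3 - E/2) = 5 - E/2)
F(V, Y) = 3 (F(V, Y) = 5 - 1/2*4 = 5 - 2 = 3)
1219 + F(-32, 64) = 1219 + 3 = 1222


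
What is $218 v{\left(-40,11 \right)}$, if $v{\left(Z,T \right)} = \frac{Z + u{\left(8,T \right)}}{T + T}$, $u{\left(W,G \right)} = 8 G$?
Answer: $\frac{5232}{11} \approx 475.64$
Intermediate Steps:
$v{\left(Z,T \right)} = \frac{Z + 8 T}{2 T}$ ($v{\left(Z,T \right)} = \frac{Z + 8 T}{T + T} = \frac{Z + 8 T}{2 T}$)
$218 v{\left(-40,11 \right)} = 218 \left(4 + \frac{1}{2} \left(-40\right) \frac{1}{11}\right) = 218 \left(4 - \frac{20}{11}\right) = 218 \cdot \frac{24}{11} = \frac{5232}{11}$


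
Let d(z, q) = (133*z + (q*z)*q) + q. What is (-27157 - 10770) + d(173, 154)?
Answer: 4088104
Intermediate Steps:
d(z, q) = q + 133*z + z*q**2 (d(z, q) = (133*z + z*q**2) + q = q + 133*z + z*q**2)
(-27157 - 10770) + d(173, 154) = (-27157 - 10770) + (154 + 133*173 + 173*154**2) = -37927 + (154 + 23009 + 173*23716) = -37927 + (154 + 23009 + 4102868) = -37927 + 4126031 = 4088104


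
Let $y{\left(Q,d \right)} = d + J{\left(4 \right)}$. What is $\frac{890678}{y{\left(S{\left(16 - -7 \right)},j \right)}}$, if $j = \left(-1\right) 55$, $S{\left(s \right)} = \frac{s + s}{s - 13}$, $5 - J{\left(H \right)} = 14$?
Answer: $- \frac{445339}{32} \approx -13917.0$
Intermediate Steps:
$J{\left(H \right)} = -9$ ($J{\left(H \right)} = 5 - 14 = -9$)
$S{\left(s \right)} = \frac{2 s}{-13 + s}$
$j = -55$
$y{\left(Q,d \right)} = -9 + d$ ($y{\left(Q,d \right)} = d - 9 = -9 + d$)
$\frac{890678}{y{\left(S{\left(16 - -7 \right)},j \right)}} = \frac{890678}{-9 - 55} = \frac{890678}{-64} = 890678 \left(- \frac{1}{64}\right) = - \frac{445339}{32}$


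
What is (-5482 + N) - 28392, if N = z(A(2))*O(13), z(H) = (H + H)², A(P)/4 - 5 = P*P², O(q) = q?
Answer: 106734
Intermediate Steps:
A(P) = 20 + 4*P³ (A(P) = 20 + 4*(P*P²) = 20 + 4*P³)
z(H) = 4*H² (z(H) = (2*H)² = 4*H²)
N = 140608 (N = (4*(20 + 4*2³)²)*13 = (4*(20 + 4*8)²)*13 = (4*(20 + 32)²)*13 = (4*52²)*13 = (4*2704)*13 = 10816*13 = 140608)
(-5482 + N) - 28392 = (-5482 + 140608) - 28392 = 135126 - 28392 = 106734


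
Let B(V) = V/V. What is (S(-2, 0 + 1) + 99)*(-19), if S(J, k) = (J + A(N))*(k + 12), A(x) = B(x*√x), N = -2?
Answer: -1634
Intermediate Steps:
B(V) = 1
A(x) = 1
S(J, k) = (1 + J)*(12 + k) (S(J, k) = (J + 1)*(k + 12) = (1 + J)*(12 + k))
(S(-2, 0 + 1) + 99)*(-19) = ((12 + (0 + 1) + 12*(-2) - 2*(0 + 1)) + 99)*(-19) = ((12 + 1 - 24 - 2*1) + 99)*(-19) = ((12 + 1 - 24 - 2) + 99)*(-19) = (-13 + 99)*(-19) = 86*(-19) = -1634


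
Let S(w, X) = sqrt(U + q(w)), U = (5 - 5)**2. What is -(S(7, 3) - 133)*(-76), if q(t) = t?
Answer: -10108 + 76*sqrt(7) ≈ -9906.9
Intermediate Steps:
U = 0 (U = 0**2 = 0)
S(w, X) = sqrt(w) (S(w, X) = sqrt(0 + w) = sqrt(w))
-(S(7, 3) - 133)*(-76) = -(sqrt(7) - 133)*(-76) = -(-133 + sqrt(7))*(-76) = -(10108 - 76*sqrt(7)) = -10108 + 76*sqrt(7)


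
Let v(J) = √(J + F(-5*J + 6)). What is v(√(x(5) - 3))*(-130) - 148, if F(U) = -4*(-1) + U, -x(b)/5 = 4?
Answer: -148 - 130*√(10 - 4*I*√23) ≈ -665.01 + 313.53*I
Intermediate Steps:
x(b) = -20 (x(b) = -5*4 = -20)
F(U) = 4 + U
v(J) = √(10 - 4*J) (v(J) = √(J + (4 + (-5*J + 6))) = √(J + (4 + (6 - 5*J))) = √(J + (10 - 5*J)) = √(10 - 4*J))
v(√(x(5) - 3))*(-130) - 148 = √(10 - 4*√(-20 - 3))*(-130) - 148 = √(10 - 4*I*√23)*(-130) - 148 = -130*√(10 - 4*I*√23) - 148 = -148 - 130*√(10 - 4*I*√23)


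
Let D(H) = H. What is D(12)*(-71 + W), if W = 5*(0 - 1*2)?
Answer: -972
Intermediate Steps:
W = -10 (W = 5*(0 - 2) = 5*(-2) = -10)
D(12)*(-71 + W) = 12*(-71 - 10) = 12*(-81) = -972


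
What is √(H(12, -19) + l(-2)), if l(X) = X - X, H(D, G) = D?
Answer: 2*√3 ≈ 3.4641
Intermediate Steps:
l(X) = 0
√(H(12, -19) + l(-2)) = √(12 + 0) = √12 = 2*√3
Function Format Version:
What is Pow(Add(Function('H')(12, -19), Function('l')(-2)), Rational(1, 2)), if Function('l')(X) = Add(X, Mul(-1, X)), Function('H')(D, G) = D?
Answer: Mul(2, Pow(3, Rational(1, 2))) ≈ 3.4641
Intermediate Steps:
Function('l')(X) = 0
Pow(Add(Function('H')(12, -19), Function('l')(-2)), Rational(1, 2)) = Pow(Add(12, 0), Rational(1, 2)) = Pow(12, Rational(1, 2)) = Mul(2, Pow(3, Rational(1, 2)))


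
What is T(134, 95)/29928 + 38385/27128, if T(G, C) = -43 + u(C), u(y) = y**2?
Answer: 58018749/33828616 ≈ 1.7151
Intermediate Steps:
T(G, C) = -43 + C**2
T(134, 95)/29928 + 38385/27128 = (-43 + 95**2)/29928 + 38385/27128 = (-43 + 9025)*(1/29928) + 38385*(1/27128) = 8982*(1/29928) + 38385/27128 = 1497/4988 + 38385/27128 = 58018749/33828616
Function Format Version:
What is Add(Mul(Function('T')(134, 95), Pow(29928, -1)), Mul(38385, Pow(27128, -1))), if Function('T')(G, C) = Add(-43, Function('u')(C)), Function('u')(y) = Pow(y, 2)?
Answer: Rational(58018749, 33828616) ≈ 1.7151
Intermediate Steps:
Function('T')(G, C) = Add(-43, Pow(C, 2))
Add(Mul(Function('T')(134, 95), Pow(29928, -1)), Mul(38385, Pow(27128, -1))) = Add(Mul(Add(-43, Pow(95, 2)), Pow(29928, -1)), Mul(38385, Pow(27128, -1))) = Add(Mul(Add(-43, 9025), Rational(1, 29928)), Mul(38385, Rational(1, 27128))) = Add(Mul(8982, Rational(1, 29928)), Rational(38385, 27128)) = Add(Rational(1497, 4988), Rational(38385, 27128)) = Rational(58018749, 33828616)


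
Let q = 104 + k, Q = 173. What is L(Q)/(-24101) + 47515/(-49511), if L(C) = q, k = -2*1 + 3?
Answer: -14939710/15496943 ≈ -0.96404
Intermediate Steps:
k = 1 (k = -2 + 3 = 1)
q = 105 (q = 104 + 1 = 105)
L(C) = 105
L(Q)/(-24101) + 47515/(-49511) = 105/(-24101) + 47515/(-49511) = 105*(-1/24101) + 47515*(-1/49511) = -15/3443 - 47515/49511 = -14939710/15496943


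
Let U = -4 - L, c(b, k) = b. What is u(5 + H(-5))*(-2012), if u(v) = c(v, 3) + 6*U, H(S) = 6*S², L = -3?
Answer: -299788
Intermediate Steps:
U = -1 (U = -4 - 1*(-3) = -4 + 3 = -1)
u(v) = -6 + v (u(v) = v + 6*(-1) = v - 6 = -6 + v)
u(5 + H(-5))*(-2012) = (-6 + (5 + 6*(-5)²))*(-2012) = (-6 + (5 + 6*25))*(-2012) = (-6 + (5 + 150))*(-2012) = (-6 + 155)*(-2012) = 149*(-2012) = -299788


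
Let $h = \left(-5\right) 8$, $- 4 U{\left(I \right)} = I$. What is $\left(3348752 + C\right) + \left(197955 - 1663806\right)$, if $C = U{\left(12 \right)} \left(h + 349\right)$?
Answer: $1881974$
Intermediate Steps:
$U{\left(I \right)} = - \frac{I}{4}$
$h = -40$
$C = -927$ ($C = \left(- \frac{1}{4}\right) 12 \left(-40 + 349\right) = \left(-3\right) 309 = -927$)
$\left(3348752 + C\right) + \left(197955 - 1663806\right) = \left(3348752 - 927\right) + \left(197955 - 1663806\right) = 3347825 + \left(197955 - 1663806\right) = 3347825 - 1465851 = 1881974$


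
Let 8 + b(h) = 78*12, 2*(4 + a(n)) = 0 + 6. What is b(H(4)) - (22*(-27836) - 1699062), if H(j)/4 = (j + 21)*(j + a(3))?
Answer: 2312382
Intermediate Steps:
a(n) = -1 (a(n) = -4 + (0 + 6)/2 = -4 + (½)*6 = -4 + 3 = -1)
H(j) = 4*(-1 + j)*(21 + j) (H(j) = 4*((j + 21)*(j - 1)) = 4*((21 + j)*(-1 + j)) = 4*((-1 + j)*(21 + j)) = 4*(-1 + j)*(21 + j))
b(h) = 928 (b(h) = -8 + 78*12 = -8 + 936 = 928)
b(H(4)) - (22*(-27836) - 1699062) = 928 - (22*(-27836) - 1699062) = 928 - (-612392 - 1699062) = 928 - 1*(-2311454) = 928 + 2311454 = 2312382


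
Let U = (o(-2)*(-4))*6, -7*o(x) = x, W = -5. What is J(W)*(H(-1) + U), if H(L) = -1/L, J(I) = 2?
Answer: -82/7 ≈ -11.714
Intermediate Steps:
o(x) = -x/7
U = -48/7 (U = (-⅐*(-2)*(-4))*6 = ((2/7)*(-4))*6 = -8/7*6 = -48/7 ≈ -6.8571)
J(W)*(H(-1) + U) = 2*(-1/(-1) - 48/7) = 2*(-1*(-1) - 48/7) = 2*(1 - 48/7) = 2*(-41/7) = -82/7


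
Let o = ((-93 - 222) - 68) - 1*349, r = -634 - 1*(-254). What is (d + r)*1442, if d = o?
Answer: -1603504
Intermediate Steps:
r = -380 (r = -634 + 254 = -380)
o = -732 (o = (-315 - 68) - 349 = -383 - 349 = -732)
d = -732
(d + r)*1442 = (-732 - 380)*1442 = -1112*1442 = -1603504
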